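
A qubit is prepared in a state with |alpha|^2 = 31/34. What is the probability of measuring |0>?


|alpha|^2 = 31/34 = 0.9118
|beta|^2 = 1 - 31/34 = 3/34 = 0.0882
P(|0>) = |alpha|^2 = 0.9118

0.9118


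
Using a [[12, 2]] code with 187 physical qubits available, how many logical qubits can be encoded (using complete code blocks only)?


Each code block uses 12 physical qubits for 2 logical qubit(s).
Number of complete blocks = floor(187 / 12) = 15
Logical qubits = 15 * 2
= 30

30


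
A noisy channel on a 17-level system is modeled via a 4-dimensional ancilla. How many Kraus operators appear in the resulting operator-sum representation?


Tracing out the environment in an orthonormal basis {|i>_E} gives Kraus operators K_i = <i|_E U |0>_E.
Number of Kraus operators = dim(H_env) = d_env
= 4

4


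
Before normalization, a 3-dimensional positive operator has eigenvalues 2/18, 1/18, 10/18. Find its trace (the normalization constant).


tr(M) = sum of eigenvalues
= 2/18 + 1/18 + 10/18
= 13/18
= 0.7222

0.7222


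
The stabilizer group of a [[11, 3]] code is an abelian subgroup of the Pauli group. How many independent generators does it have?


For an [[n,k]] stabilizer code:
Number of stabilizer generators = n - k
= 11 - 3
= 8

8


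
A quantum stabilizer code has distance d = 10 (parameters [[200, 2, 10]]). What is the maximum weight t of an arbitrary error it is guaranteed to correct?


Code parameters: [[200, 2, 10]], distance d = 10.
Number of correctable errors = floor((d-1)/2)
= floor((10 - 1)/2)
= floor(9/2)
= 4

4


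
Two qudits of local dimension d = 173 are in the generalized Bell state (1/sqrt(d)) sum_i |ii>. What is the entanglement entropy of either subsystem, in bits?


For a maximally entangled state in d x d:
S = log2(d) = log2(173)
= 7.4346

7.4346


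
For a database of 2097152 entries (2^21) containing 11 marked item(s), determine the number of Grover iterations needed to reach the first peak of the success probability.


After j Grover iterations the success probability is P(j) = sin^2((2j+1)*theta), where sin(theta) = sqrt(k/N).
N = 2^21 = 2097152, k = 11
sin(theta) = sqrt(k/N) = 0.00229024207
theta = arcsin(sqrt(k/N)) = 0.002290244072 rad
P(j) reaches its first maximum when (2j+1)*theta is as close as possible to pi/2, i.e. j = round(pi/(4*theta) - 1/2).
pi/(4*theta) - 1/2 = 342.4321
(For comparison, the common estimate pi/4 * sqrt(N/k) = 342.9324; the exact maximiser is used here.)
Optimal iterations = 342

342


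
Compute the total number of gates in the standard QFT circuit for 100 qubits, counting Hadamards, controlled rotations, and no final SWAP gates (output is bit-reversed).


Hadamard gates: 100
Controlled rotations: n*(n-1)/2 = 100*99/2 = 4950
SWAP gates: 0 (omitted)
Total = 100 + 4950
= 5050

5050


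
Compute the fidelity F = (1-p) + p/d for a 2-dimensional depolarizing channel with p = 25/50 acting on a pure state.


F = (1-p) + p/d
= (1 - 0.5000) + 0.5000/2
= 0.5000 + 0.2500
= 0.7500

0.7500


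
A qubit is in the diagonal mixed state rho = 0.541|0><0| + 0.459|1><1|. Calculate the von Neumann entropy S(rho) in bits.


S = -p*log2(p) - (1-p)*log2(1-p)
p = 0.5410, 1-p = 0.4590
= -0.5410 * log2(0.5410) - 0.4590 * log2(0.4590)
= -(-0.4795) - (-0.5157)
= 0.9951

0.9951


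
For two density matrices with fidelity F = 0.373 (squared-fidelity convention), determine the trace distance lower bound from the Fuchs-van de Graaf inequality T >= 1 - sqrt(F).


Fuchs-van de Graaf (squared-fidelity convention): 1 - sqrt(F) <= T <= sqrt(1 - F).
Lower bound: T >= 1 - sqrt(F)
sqrt(F) = sqrt(0.373) = 0.6107
T >= 1 - 0.6107
T >= 0.3893

0.3893


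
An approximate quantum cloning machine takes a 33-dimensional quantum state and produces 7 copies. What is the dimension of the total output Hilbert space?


Output space = H^(tensor 7) where dim(H) = 33
dim = 33^7
= 1089 (after 2 factors)
= 35937 (after 3 factors)
= 1185921 (after 4 factors)
= 39135393 (after 5 factors)
= 1291467969 (after 6 factors)
= 42618442977 (after 7 factors)
= 42618442977

42618442977


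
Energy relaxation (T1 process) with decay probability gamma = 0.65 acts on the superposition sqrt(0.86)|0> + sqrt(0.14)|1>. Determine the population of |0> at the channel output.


For amplitude damping with parameter gamma on state sqrt(a)|0> + sqrt(b)|1>:
alpha^2 = 0.86, beta^2 = 0.14
P(|0>) = alpha^2 + gamma * beta^2
= 0.86 + 0.65 * 0.14
= 0.86 + 0.0910
= 0.9510

0.9510


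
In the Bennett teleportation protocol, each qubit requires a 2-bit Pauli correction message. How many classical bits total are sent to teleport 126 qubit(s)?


Quantum teleportation requires 2 classical bits per qubit teleported.
126 qubit(s) -> 2 * 126 = 252 classical bits

252


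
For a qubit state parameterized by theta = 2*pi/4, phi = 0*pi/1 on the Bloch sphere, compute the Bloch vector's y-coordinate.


theta = 1.5708, phi = 0.0000
r_y = sin(theta)*sin(phi) = 1.0000 * 0.0000
r_y = 0.0000

0.0000


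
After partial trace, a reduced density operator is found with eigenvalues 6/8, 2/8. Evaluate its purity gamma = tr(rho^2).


tr(rho^2) = sum of eigenvalues squared
= (6/8)^2 + (2/8)^2
= (36 + 4) / 64
= 40/64
= 0.6250

0.6250


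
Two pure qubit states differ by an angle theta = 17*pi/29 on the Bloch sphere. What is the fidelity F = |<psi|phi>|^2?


For states separated by angle theta on Bloch sphere:
F = cos^2(theta/2)
theta = 17*pi/29 = 1.8416
theta/2 = 0.9208
cos(theta/2) = 0.6052
F = 0.3662

0.3662


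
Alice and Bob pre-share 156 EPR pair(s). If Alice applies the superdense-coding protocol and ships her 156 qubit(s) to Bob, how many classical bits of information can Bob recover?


Superdense coding allows 2 classical bits per shared entangled pair.
156 pair(s) -> 2 * 156 = 312 classical bits

312


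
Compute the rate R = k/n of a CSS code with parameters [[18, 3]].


Code rate R = k/n
= 3/18
= 0.1667

0.1667


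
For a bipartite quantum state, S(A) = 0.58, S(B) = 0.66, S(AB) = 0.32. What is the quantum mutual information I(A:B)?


I(A:B) = S(A) + S(B) - S(AB)
= 0.58 + 0.66 - 0.32
= 0.9200

0.9200


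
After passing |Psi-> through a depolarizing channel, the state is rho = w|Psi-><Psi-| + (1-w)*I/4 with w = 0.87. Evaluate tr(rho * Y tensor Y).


|Psi-> = (|01> - |10>)/sqrt(2)
For the pure Bell state, <Y_A Y_B> = -1 (Bell-state Pauli correlator).
The maximally-mixed part I/4 has tr(I/4 * P tensor P) = 0 for any traceless Pauli P.
So <Y_A Y_B>_rho = w * (-1) + (1 - w) * 0
= 0.87 * (-1)
= -0.8700

-0.8700


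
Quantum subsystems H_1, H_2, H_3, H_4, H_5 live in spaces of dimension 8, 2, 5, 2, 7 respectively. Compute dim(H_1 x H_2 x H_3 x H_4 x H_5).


dim(H_1 x H_2 x H_3 x H_4 x H_5) = 8 * 2 * 5 * 2 * 7
= 16 * 5 * 2 * 7
= 80 * 2 * 7
= 160 * 7
= 1120

1120


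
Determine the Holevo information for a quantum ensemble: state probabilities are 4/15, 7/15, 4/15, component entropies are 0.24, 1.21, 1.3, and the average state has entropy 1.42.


chi = S(rho) - sum_i p_i * S(rho_i)
Weighted entropy = 4/15 * 0.24 + 7/15 * 1.21 + 4/15 * 1.3
= 0.9753
chi = 1.42 - 0.9753
= 0.4447

0.4447


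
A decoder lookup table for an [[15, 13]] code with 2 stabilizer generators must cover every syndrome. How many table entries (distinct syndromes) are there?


Each stabilizer generator gives a binary (+1 or -1) measurement outcome.
With 2 independent generators:
Total syndromes = 2^2
= 4

4


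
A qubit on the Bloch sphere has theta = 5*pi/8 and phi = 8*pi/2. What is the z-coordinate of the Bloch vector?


theta = 1.9635, phi = 12.5664
r_z = cos(theta) = -0.3827

-0.3827


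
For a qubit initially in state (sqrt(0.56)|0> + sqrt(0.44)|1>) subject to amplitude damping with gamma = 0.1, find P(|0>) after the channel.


For amplitude damping with parameter gamma on state sqrt(a)|0> + sqrt(b)|1>:
alpha^2 = 0.56, beta^2 = 0.44
P(|0>) = alpha^2 + gamma * beta^2
= 0.56 + 0.1 * 0.44
= 0.56 + 0.0440
= 0.6040

0.6040


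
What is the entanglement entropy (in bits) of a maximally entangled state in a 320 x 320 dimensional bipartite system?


For a maximally entangled state in d x d:
S = log2(d) = log2(320)
= 8.3219

8.3219


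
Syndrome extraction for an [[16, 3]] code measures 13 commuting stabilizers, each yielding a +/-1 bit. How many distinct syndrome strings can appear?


Each stabilizer generator gives a binary (+1 or -1) measurement outcome.
With 13 independent generators:
Total syndromes = 2^13
= 8192

8192


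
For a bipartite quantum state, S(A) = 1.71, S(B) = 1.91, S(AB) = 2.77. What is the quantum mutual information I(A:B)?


I(A:B) = S(A) + S(B) - S(AB)
= 1.71 + 1.91 - 2.77
= 0.8500

0.8500


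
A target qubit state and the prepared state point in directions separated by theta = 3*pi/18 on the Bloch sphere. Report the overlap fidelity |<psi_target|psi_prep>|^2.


For states separated by angle theta on Bloch sphere:
F = cos^2(theta/2)
theta = 3*pi/18 = 0.5236
theta/2 = 0.2618
cos(theta/2) = 0.9659
F = 0.9330

0.9330


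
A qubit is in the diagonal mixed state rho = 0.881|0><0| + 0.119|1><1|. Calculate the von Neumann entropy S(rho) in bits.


S = -p*log2(p) - (1-p)*log2(1-p)
p = 0.8810, 1-p = 0.1190
= -0.8810 * log2(0.8810) - 0.1190 * log2(0.1190)
= -(-0.1610) - (-0.3654)
= 0.5265

0.5265


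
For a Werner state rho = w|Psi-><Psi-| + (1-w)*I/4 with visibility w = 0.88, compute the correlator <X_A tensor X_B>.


|Psi-> = (|01> - |10>)/sqrt(2)
For the pure Bell state, <X_A X_B> = -1 (Bell-state Pauli correlator).
The maximally-mixed part I/4 has tr(I/4 * P tensor P) = 0 for any traceless Pauli P.
So <X_A X_B>_rho = w * (-1) + (1 - w) * 0
= 0.88 * (-1)
= -0.8800

-0.8800


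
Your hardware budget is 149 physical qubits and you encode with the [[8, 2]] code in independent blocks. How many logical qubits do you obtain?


Each code block uses 8 physical qubits for 2 logical qubit(s).
Number of complete blocks = floor(149 / 8) = 18
Logical qubits = 18 * 2
= 36

36


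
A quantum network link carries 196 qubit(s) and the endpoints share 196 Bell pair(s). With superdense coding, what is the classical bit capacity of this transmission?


Superdense coding allows 2 classical bits per shared entangled pair.
196 pair(s) -> 2 * 196 = 392 classical bits

392


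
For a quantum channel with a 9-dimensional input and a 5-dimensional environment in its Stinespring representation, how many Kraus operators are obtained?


Tracing out the environment in an orthonormal basis {|i>_E} gives Kraus operators K_i = <i|_E U |0>_E.
Number of Kraus operators = dim(H_env) = d_env
= 5

5


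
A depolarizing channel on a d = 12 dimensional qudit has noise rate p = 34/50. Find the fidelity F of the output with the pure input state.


F = (1-p) + p/d
= (1 - 0.6800) + 0.6800/12
= 0.3200 + 0.0567
= 0.3767

0.3767


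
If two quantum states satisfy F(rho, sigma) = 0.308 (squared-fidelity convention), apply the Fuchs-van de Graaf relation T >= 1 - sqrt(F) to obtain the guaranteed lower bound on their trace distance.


Fuchs-van de Graaf (squared-fidelity convention): 1 - sqrt(F) <= T <= sqrt(1 - F).
Lower bound: T >= 1 - sqrt(F)
sqrt(F) = sqrt(0.308) = 0.5550
T >= 1 - 0.5550
T >= 0.4450

0.4450


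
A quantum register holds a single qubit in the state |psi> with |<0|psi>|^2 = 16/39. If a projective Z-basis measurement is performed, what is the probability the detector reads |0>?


|alpha|^2 = 16/39 = 0.4103
|beta|^2 = 1 - 16/39 = 23/39 = 0.5897
P(|0>) = |alpha|^2 = 0.4103

0.4103


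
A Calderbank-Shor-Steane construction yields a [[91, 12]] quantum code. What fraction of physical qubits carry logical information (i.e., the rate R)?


Code rate R = k/n
= 12/91
= 0.1319

0.1319


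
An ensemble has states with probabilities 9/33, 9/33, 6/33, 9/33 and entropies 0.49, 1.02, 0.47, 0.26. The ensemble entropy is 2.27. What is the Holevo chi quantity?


chi = S(rho) - sum_i p_i * S(rho_i)
Weighted entropy = 9/33 * 0.49 + 9/33 * 1.02 + 6/33 * 0.47 + 9/33 * 0.26
= 0.5682
chi = 2.27 - 0.5682
= 1.7018

1.7018


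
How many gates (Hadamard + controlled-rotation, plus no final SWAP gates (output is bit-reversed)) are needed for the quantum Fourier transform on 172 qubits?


Hadamard gates: 172
Controlled rotations: n*(n-1)/2 = 172*171/2 = 14706
SWAP gates: 0 (omitted)
Total = 172 + 14706
= 14878

14878


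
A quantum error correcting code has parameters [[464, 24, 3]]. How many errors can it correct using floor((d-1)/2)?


Code parameters: [[464, 24, 3]], distance d = 3.
Number of correctable errors = floor((d-1)/2)
= floor((3 - 1)/2)
= floor(2/2)
= 1

1


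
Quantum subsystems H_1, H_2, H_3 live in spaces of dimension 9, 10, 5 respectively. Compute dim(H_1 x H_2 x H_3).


dim(H_1 x H_2 x H_3) = 9 * 10 * 5
= 90 * 5
= 450

450


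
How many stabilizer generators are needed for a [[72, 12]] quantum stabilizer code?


For an [[n,k]] stabilizer code:
Number of stabilizer generators = n - k
= 72 - 12
= 60

60


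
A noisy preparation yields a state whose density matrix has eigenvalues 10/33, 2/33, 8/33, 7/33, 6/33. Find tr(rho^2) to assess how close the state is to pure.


tr(rho^2) = sum of eigenvalues squared
= (10/33)^2 + (2/33)^2 + (8/33)^2 + (7/33)^2 + (6/33)^2
= (100 + 4 + 64 + 49 + 36) / 1089
= 253/1089
= 0.2323

0.2323


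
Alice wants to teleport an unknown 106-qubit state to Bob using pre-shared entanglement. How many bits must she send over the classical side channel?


Quantum teleportation requires 2 classical bits per qubit teleported.
106 qubit(s) -> 2 * 106 = 212 classical bits

212


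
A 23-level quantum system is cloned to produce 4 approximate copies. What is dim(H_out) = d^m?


Output space = H^(tensor 4) where dim(H) = 23
dim = 23^4
= 529 (after 2 factors)
= 12167 (after 3 factors)
= 279841 (after 4 factors)
= 279841

279841


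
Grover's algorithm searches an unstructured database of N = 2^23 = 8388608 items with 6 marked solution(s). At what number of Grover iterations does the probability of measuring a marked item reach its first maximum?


After j Grover iterations the success probability is P(j) = sin^2((2j+1)*theta), where sin(theta) = sqrt(k/N).
N = 2^23 = 8388608, k = 6
sin(theta) = sqrt(k/N) = 0.0008457279334
theta = arcsin(sqrt(k/N)) = 0.0008457280342 rad
P(j) reaches its first maximum when (2j+1)*theta is as close as possible to pi/2, i.e. j = round(pi/(4*theta) - 1/2).
pi/(4*theta) - 1/2 = 928.1652
(For comparison, the common estimate pi/4 * sqrt(N/k) = 928.6653; the exact maximiser is used here.)
Optimal iterations = 928

928


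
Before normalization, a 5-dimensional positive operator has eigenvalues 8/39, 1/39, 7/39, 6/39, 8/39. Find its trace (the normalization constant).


tr(M) = sum of eigenvalues
= 8/39 + 1/39 + 7/39 + 6/39 + 8/39
= 30/39
= 0.7692

0.7692


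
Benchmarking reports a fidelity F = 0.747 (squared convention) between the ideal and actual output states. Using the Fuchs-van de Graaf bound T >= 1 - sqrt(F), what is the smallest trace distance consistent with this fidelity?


Fuchs-van de Graaf (squared-fidelity convention): 1 - sqrt(F) <= T <= sqrt(1 - F).
Lower bound: T >= 1 - sqrt(F)
sqrt(F) = sqrt(0.747) = 0.8643
T >= 1 - 0.8643
T >= 0.1357

0.1357


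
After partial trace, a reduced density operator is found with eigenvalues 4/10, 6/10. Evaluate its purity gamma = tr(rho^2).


tr(rho^2) = sum of eigenvalues squared
= (4/10)^2 + (6/10)^2
= (16 + 36) / 100
= 52/100
= 0.5200

0.5200


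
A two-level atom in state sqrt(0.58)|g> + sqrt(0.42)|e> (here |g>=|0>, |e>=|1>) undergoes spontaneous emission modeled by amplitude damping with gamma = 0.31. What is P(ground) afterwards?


For amplitude damping with parameter gamma on state sqrt(a)|0> + sqrt(b)|1>:
alpha^2 = 0.58, beta^2 = 0.42
P(|0>) = alpha^2 + gamma * beta^2
= 0.58 + 0.31 * 0.42
= 0.58 + 0.1302
= 0.7102

0.7102


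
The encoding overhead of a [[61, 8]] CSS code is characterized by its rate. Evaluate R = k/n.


Code rate R = k/n
= 8/61
= 0.1311

0.1311


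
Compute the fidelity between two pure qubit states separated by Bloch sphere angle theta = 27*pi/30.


For states separated by angle theta on Bloch sphere:
F = cos^2(theta/2)
theta = 27*pi/30 = 2.8274
theta/2 = 1.4137
cos(theta/2) = 0.1564
F = 0.0245

0.0245


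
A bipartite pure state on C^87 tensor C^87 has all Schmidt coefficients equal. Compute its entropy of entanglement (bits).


For a maximally entangled state in d x d:
S = log2(d) = log2(87)
= 6.4429

6.4429


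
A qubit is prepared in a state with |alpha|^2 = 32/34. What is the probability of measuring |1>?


|alpha|^2 = 32/34 = 0.9412
|beta|^2 = 1 - 32/34 = 2/34 = 0.0588
P(|1>) = |beta|^2 = 0.0588

0.0588


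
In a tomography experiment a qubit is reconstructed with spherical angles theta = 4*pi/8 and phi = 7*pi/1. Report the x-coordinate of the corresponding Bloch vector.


theta = 1.5708, phi = 21.9911
r_x = sin(theta)*cos(phi) = 1.0000 * -1.0000
r_x = -1.0000

-1.0000


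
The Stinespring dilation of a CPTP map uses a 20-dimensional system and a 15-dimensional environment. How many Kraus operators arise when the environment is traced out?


Tracing out the environment in an orthonormal basis {|i>_E} gives Kraus operators K_i = <i|_E U |0>_E.
Number of Kraus operators = dim(H_env) = d_env
= 15

15


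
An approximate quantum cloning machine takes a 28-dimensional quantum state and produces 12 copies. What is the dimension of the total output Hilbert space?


Output space = H^(tensor 12) where dim(H) = 28
dim = 28^12
= 784 (after 2 factors)
= 21952 (after 3 factors)
= 614656 (after 4 factors)
= 17210368 (after 5 factors)
= 481890304 (after 6 factors)
= 13492928512 (after 7 factors)
= 377801998336 (after 8 factors)
= 10578455953408 (after 9 factors)
= 296196766695424 (after 10 factors)
= 8293509467471872 (after 11 factors)
= 232218265089212416 (after 12 factors)
= 232218265089212416

232218265089212416


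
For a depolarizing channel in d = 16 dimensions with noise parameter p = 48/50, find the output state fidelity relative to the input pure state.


F = (1-p) + p/d
= (1 - 0.9600) + 0.9600/16
= 0.0400 + 0.0600
= 0.1000

0.1000


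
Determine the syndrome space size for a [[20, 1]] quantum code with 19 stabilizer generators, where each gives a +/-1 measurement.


Each stabilizer generator gives a binary (+1 or -1) measurement outcome.
With 19 independent generators:
Total syndromes = 2^19
= 524288

524288


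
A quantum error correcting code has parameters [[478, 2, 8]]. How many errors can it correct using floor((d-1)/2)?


Code parameters: [[478, 2, 8]], distance d = 8.
Number of correctable errors = floor((d-1)/2)
= floor((8 - 1)/2)
= floor(7/2)
= 3

3


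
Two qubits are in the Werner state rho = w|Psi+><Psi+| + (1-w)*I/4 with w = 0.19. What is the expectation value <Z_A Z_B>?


|Psi+> = (|01> + |10>)/sqrt(2)
For the pure Bell state, <Z_A Z_B> = -1 (Bell-state Pauli correlator).
The maximally-mixed part I/4 has tr(I/4 * P tensor P) = 0 for any traceless Pauli P.
So <Z_A Z_B>_rho = w * (-1) + (1 - w) * 0
= 0.19 * (-1)
= -0.1900

-0.1900


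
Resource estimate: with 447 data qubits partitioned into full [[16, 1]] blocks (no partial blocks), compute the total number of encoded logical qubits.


Each code block uses 16 physical qubits for 1 logical qubit(s).
Number of complete blocks = floor(447 / 16) = 27
Logical qubits = 27 * 1
= 27

27


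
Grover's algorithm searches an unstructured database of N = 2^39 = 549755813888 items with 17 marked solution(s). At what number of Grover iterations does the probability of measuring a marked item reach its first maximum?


After j Grover iterations the success probability is P(j) = sin^2((2j+1)*theta), where sin(theta) = sqrt(k/N).
N = 2^39 = 549755813888, k = 17
sin(theta) = sqrt(k/N) = 5.560829062e-06
theta = arcsin(sqrt(k/N)) = 5.560829062e-06 rad
P(j) reaches its first maximum when (2j+1)*theta is as close as possible to pi/2, i.e. j = round(pi/(4*theta) - 1/2).
pi/(4*theta) - 1/2 = 141237.1023
(For comparison, the common estimate pi/4 * sqrt(N/k) = 141237.6023; the exact maximiser is used here.)
Optimal iterations = 141237

141237


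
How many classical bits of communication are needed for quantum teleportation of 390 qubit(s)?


Quantum teleportation requires 2 classical bits per qubit teleported.
390 qubit(s) -> 2 * 390 = 780 classical bits

780


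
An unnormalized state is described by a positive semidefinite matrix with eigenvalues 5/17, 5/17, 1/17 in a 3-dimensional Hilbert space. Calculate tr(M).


tr(M) = sum of eigenvalues
= 5/17 + 5/17 + 1/17
= 11/17
= 0.6471

0.6471


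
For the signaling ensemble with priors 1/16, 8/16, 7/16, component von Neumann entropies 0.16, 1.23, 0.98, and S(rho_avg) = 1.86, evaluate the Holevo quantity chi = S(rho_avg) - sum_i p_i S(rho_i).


chi = S(rho) - sum_i p_i * S(rho_i)
Weighted entropy = 1/16 * 0.16 + 8/16 * 1.23 + 7/16 * 0.98
= 1.0537
chi = 1.86 - 1.0537
= 0.8063

0.8063


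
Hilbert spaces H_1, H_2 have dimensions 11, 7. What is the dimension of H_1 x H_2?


dim(H_1 x H_2) = 11 * 7
= 77

77


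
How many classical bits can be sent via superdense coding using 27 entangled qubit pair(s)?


Superdense coding allows 2 classical bits per shared entangled pair.
27 pair(s) -> 2 * 27 = 54 classical bits

54


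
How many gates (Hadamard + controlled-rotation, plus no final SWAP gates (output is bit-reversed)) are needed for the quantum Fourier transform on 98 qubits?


Hadamard gates: 98
Controlled rotations: n*(n-1)/2 = 98*97/2 = 4753
SWAP gates: 0 (omitted)
Total = 98 + 4753
= 4851

4851


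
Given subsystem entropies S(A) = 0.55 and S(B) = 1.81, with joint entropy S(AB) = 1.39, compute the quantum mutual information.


I(A:B) = S(A) + S(B) - S(AB)
= 0.55 + 1.81 - 1.39
= 0.9700

0.9700


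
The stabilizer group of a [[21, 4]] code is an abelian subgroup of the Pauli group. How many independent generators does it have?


For an [[n,k]] stabilizer code:
Number of stabilizer generators = n - k
= 21 - 4
= 17

17


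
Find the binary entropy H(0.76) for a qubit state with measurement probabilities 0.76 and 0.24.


S = -p*log2(p) - (1-p)*log2(1-p)
p = 0.7600, 1-p = 0.2400
= -0.7600 * log2(0.7600) - 0.2400 * log2(0.2400)
= -(-0.3009) - (-0.4941)
= 0.7950

0.7950


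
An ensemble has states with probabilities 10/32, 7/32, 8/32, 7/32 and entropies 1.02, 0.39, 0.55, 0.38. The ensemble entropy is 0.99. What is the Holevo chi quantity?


chi = S(rho) - sum_i p_i * S(rho_i)
Weighted entropy = 10/32 * 1.02 + 7/32 * 0.39 + 8/32 * 0.55 + 7/32 * 0.38
= 0.6247
chi = 0.99 - 0.6247
= 0.3653

0.3653


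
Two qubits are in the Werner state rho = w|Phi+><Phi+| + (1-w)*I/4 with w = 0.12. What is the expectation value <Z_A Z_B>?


|Phi+> = (|00> + |11>)/sqrt(2)
For the pure Bell state, <Z_A Z_B> = +1 (Bell-state Pauli correlator).
The maximally-mixed part I/4 has tr(I/4 * P tensor P) = 0 for any traceless Pauli P.
So <Z_A Z_B>_rho = w * (+1) + (1 - w) * 0
= 0.12 * (+1)
= 0.1200

0.1200


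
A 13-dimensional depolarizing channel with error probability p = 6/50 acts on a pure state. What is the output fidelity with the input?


F = (1-p) + p/d
= (1 - 0.1200) + 0.1200/13
= 0.8800 + 0.0092
= 0.8892

0.8892


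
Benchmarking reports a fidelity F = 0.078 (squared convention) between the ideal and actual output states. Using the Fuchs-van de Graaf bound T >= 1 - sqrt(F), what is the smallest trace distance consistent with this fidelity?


Fuchs-van de Graaf (squared-fidelity convention): 1 - sqrt(F) <= T <= sqrt(1 - F).
Lower bound: T >= 1 - sqrt(F)
sqrt(F) = sqrt(0.078) = 0.2793
T >= 1 - 0.2793
T >= 0.7207

0.7207


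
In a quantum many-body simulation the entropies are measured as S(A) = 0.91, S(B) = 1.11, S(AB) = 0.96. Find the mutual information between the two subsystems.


I(A:B) = S(A) + S(B) - S(AB)
= 0.91 + 1.11 - 0.96
= 1.0600

1.0600


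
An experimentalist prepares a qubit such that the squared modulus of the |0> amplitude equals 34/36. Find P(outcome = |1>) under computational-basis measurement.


|alpha|^2 = 34/36 = 0.9444
|beta|^2 = 1 - 34/36 = 2/36 = 0.0556
P(|1>) = |beta|^2 = 0.0556

0.0556


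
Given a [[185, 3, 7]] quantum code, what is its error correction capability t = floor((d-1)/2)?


Code parameters: [[185, 3, 7]], distance d = 7.
Number of correctable errors = floor((d-1)/2)
= floor((7 - 1)/2)
= floor(6/2)
= 3

3


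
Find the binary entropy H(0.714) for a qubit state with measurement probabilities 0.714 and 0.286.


S = -p*log2(p) - (1-p)*log2(1-p)
p = 0.7140, 1-p = 0.2860
= -0.7140 * log2(0.7140) - 0.2860 * log2(0.2860)
= -(-0.3470) - (-0.5165)
= 0.8635

0.8635


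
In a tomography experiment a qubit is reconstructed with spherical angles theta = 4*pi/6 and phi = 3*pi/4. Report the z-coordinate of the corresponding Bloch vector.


theta = 2.0944, phi = 2.3562
r_z = cos(theta) = -0.5000

-0.5000


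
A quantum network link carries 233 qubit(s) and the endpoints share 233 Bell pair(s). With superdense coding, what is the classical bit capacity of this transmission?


Superdense coding allows 2 classical bits per shared entangled pair.
233 pair(s) -> 2 * 233 = 466 classical bits

466


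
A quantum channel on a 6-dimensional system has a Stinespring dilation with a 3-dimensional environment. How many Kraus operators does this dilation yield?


Tracing out the environment in an orthonormal basis {|i>_E} gives Kraus operators K_i = <i|_E U |0>_E.
Number of Kraus operators = dim(H_env) = d_env
= 3

3


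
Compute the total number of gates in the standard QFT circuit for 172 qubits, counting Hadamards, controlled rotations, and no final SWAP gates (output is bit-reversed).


Hadamard gates: 172
Controlled rotations: n*(n-1)/2 = 172*171/2 = 14706
SWAP gates: 0 (omitted)
Total = 172 + 14706
= 14878

14878


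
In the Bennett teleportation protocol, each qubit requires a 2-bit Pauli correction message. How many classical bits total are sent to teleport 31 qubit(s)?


Quantum teleportation requires 2 classical bits per qubit teleported.
31 qubit(s) -> 2 * 31 = 62 classical bits

62


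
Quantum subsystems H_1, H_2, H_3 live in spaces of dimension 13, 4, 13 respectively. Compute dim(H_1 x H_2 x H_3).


dim(H_1 x H_2 x H_3) = 13 * 4 * 13
= 52 * 13
= 676

676


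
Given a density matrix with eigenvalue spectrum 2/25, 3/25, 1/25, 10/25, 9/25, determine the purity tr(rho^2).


tr(rho^2) = sum of eigenvalues squared
= (2/25)^2 + (3/25)^2 + (1/25)^2 + (10/25)^2 + (9/25)^2
= (4 + 9 + 1 + 100 + 81) / 625
= 195/625
= 0.3120

0.3120


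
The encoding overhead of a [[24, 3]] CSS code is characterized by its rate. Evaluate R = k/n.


Code rate R = k/n
= 3/24
= 0.1250

0.1250


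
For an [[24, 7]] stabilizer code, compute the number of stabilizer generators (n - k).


For an [[n,k]] stabilizer code:
Number of stabilizer generators = n - k
= 24 - 7
= 17

17


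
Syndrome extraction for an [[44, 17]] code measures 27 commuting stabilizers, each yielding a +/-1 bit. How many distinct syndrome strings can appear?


Each stabilizer generator gives a binary (+1 or -1) measurement outcome.
With 27 independent generators:
Total syndromes = 2^27
= 134217728

134217728


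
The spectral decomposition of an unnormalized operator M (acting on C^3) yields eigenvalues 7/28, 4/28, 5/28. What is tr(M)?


tr(M) = sum of eigenvalues
= 7/28 + 4/28 + 5/28
= 16/28
= 0.5714

0.5714


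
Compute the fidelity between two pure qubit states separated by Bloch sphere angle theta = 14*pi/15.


For states separated by angle theta on Bloch sphere:
F = cos^2(theta/2)
theta = 14*pi/15 = 2.9322
theta/2 = 1.4661
cos(theta/2) = 0.1045
F = 0.0109

0.0109


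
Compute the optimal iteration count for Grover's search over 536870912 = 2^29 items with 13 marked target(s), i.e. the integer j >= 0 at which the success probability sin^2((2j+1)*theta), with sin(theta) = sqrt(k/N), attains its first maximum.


After j Grover iterations the success probability is P(j) = sin^2((2j+1)*theta), where sin(theta) = sqrt(k/N).
N = 2^29 = 536870912, k = 13
sin(theta) = sqrt(k/N) = 0.0001556097264
theta = arcsin(sqrt(k/N)) = 0.000155609727 rad
P(j) reaches its first maximum when (2j+1)*theta is as close as possible to pi/2, i.e. j = round(pi/(4*theta) - 1/2).
pi/(4*theta) - 1/2 = 5046.7305
(For comparison, the common estimate pi/4 * sqrt(N/k) = 5047.2305; the exact maximiser is used here.)
Optimal iterations = 5047

5047


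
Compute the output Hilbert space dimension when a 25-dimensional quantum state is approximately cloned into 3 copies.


Output space = H^(tensor 3) where dim(H) = 25
dim = 25^3
= 625 (after 2 factors)
= 15625 (after 3 factors)
= 15625

15625


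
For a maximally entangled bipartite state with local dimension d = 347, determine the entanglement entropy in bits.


For a maximally entangled state in d x d:
S = log2(d) = log2(347)
= 8.4388

8.4388


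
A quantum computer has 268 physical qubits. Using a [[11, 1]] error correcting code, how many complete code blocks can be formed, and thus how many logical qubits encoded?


Each code block uses 11 physical qubits for 1 logical qubit(s).
Number of complete blocks = floor(268 / 11) = 24
Logical qubits = 24 * 1
= 24

24


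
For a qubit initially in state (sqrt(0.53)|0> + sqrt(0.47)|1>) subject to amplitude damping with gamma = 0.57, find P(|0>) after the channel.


For amplitude damping with parameter gamma on state sqrt(a)|0> + sqrt(b)|1>:
alpha^2 = 0.53, beta^2 = 0.47
P(|0>) = alpha^2 + gamma * beta^2
= 0.53 + 0.57 * 0.47
= 0.53 + 0.2679
= 0.7979

0.7979


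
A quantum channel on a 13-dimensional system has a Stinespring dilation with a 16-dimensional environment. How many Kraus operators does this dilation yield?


Tracing out the environment in an orthonormal basis {|i>_E} gives Kraus operators K_i = <i|_E U |0>_E.
Number of Kraus operators = dim(H_env) = d_env
= 16

16


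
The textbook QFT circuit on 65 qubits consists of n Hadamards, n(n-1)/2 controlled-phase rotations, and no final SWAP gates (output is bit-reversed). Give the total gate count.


Hadamard gates: 65
Controlled rotations: n*(n-1)/2 = 65*64/2 = 2080
SWAP gates: 0 (omitted)
Total = 65 + 2080
= 2145

2145


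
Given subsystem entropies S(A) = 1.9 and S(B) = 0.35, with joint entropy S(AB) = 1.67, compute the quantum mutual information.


I(A:B) = S(A) + S(B) - S(AB)
= 1.9 + 0.35 - 1.67
= 0.5800

0.5800


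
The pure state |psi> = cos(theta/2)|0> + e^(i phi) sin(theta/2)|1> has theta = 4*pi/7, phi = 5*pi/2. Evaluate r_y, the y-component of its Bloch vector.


theta = 1.7952, phi = 7.8540
r_y = sin(theta)*sin(phi) = 0.9749 * 1.0000
r_y = 0.9749

0.9749


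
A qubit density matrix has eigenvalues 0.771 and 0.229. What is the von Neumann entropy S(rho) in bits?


S = -p*log2(p) - (1-p)*log2(1-p)
p = 0.7710, 1-p = 0.2290
= -0.7710 * log2(0.7710) - 0.2290 * log2(0.2290)
= -(-0.2893) - (-0.4870)
= 0.7763

0.7763


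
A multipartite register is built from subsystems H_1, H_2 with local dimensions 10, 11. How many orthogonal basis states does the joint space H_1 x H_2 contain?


dim(H_1 x H_2) = 10 * 11
= 110

110


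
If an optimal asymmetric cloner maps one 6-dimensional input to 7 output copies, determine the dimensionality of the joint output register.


Output space = H^(tensor 7) where dim(H) = 6
dim = 6^7
= 36 (after 2 factors)
= 216 (after 3 factors)
= 1296 (after 4 factors)
= 7776 (after 5 factors)
= 46656 (after 6 factors)
= 279936 (after 7 factors)
= 279936

279936


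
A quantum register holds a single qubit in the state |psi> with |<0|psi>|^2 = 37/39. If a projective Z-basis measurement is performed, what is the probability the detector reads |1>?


|alpha|^2 = 37/39 = 0.9487
|beta|^2 = 1 - 37/39 = 2/39 = 0.0513
P(|1>) = |beta|^2 = 0.0513

0.0513


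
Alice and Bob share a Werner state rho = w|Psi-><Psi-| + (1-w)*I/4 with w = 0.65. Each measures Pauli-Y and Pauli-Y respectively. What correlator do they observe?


|Psi-> = (|01> - |10>)/sqrt(2)
For the pure Bell state, <Y_A Y_B> = -1 (Bell-state Pauli correlator).
The maximally-mixed part I/4 has tr(I/4 * P tensor P) = 0 for any traceless Pauli P.
So <Y_A Y_B>_rho = w * (-1) + (1 - w) * 0
= 0.65 * (-1)
= -0.6500

-0.6500


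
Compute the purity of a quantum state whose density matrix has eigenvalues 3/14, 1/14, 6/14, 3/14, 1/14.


tr(rho^2) = sum of eigenvalues squared
= (3/14)^2 + (1/14)^2 + (6/14)^2 + (3/14)^2 + (1/14)^2
= (9 + 1 + 36 + 9 + 1) / 196
= 56/196
= 0.2857

0.2857


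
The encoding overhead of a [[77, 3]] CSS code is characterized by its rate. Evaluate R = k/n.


Code rate R = k/n
= 3/77
= 0.0390

0.0390


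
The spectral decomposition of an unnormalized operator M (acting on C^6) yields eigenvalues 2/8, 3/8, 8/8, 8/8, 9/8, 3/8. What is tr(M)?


tr(M) = sum of eigenvalues
= 2/8 + 3/8 + 8/8 + 8/8 + 9/8 + 3/8
= 33/8
= 4.1250

4.1250


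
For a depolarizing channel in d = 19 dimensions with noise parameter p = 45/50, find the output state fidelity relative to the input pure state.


F = (1-p) + p/d
= (1 - 0.9000) + 0.9000/19
= 0.1000 + 0.0474
= 0.1474

0.1474


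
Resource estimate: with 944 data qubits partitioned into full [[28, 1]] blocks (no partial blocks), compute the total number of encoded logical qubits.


Each code block uses 28 physical qubits for 1 logical qubit(s).
Number of complete blocks = floor(944 / 28) = 33
Logical qubits = 33 * 1
= 33

33


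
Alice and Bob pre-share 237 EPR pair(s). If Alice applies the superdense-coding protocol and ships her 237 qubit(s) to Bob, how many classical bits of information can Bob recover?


Superdense coding allows 2 classical bits per shared entangled pair.
237 pair(s) -> 2 * 237 = 474 classical bits

474


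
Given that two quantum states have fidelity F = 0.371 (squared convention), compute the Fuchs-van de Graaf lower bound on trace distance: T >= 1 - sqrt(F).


Fuchs-van de Graaf (squared-fidelity convention): 1 - sqrt(F) <= T <= sqrt(1 - F).
Lower bound: T >= 1 - sqrt(F)
sqrt(F) = sqrt(0.371) = 0.6091
T >= 1 - 0.6091
T >= 0.3909

0.3909


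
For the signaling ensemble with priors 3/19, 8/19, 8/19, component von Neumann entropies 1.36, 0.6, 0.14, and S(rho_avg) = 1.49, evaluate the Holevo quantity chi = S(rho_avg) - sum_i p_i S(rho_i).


chi = S(rho) - sum_i p_i * S(rho_i)
Weighted entropy = 3/19 * 1.36 + 8/19 * 0.6 + 8/19 * 0.14
= 0.5263
chi = 1.49 - 0.5263
= 0.9637

0.9637


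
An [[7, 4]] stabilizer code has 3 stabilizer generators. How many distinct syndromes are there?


Each stabilizer generator gives a binary (+1 or -1) measurement outcome.
With 3 independent generators:
Total syndromes = 2^3
= 8

8


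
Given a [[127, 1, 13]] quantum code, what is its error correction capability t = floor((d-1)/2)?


Code parameters: [[127, 1, 13]], distance d = 13.
Number of correctable errors = floor((d-1)/2)
= floor((13 - 1)/2)
= floor(12/2)
= 6

6


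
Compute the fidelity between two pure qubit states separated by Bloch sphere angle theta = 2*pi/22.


For states separated by angle theta on Bloch sphere:
F = cos^2(theta/2)
theta = 2*pi/22 = 0.2856
theta/2 = 0.1428
cos(theta/2) = 0.9898
F = 0.9797

0.9797


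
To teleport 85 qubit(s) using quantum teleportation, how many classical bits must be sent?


Quantum teleportation requires 2 classical bits per qubit teleported.
85 qubit(s) -> 2 * 85 = 170 classical bits

170


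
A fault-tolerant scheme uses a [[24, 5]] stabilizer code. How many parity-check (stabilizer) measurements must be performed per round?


For an [[n,k]] stabilizer code:
Number of stabilizer generators = n - k
= 24 - 5
= 19

19


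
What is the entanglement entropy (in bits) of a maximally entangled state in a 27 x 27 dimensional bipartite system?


For a maximally entangled state in d x d:
S = log2(d) = log2(27)
= 4.7549

4.7549


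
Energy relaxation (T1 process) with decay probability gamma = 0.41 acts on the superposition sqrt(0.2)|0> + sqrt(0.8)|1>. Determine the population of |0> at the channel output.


For amplitude damping with parameter gamma on state sqrt(a)|0> + sqrt(b)|1>:
alpha^2 = 0.2, beta^2 = 0.8
P(|0>) = alpha^2 + gamma * beta^2
= 0.2 + 0.41 * 0.8
= 0.2 + 0.3280
= 0.5280

0.5280


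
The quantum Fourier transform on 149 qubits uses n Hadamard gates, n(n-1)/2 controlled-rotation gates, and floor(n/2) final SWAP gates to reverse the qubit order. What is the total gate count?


Hadamard gates: 149
Controlled rotations: n*(n-1)/2 = 149*148/2 = 11026
SWAP gates: floor(n/2) = floor(149/2) = 74
Total = 149 + 11026 + 74
= 11249

11249


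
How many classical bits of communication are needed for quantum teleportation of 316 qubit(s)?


Quantum teleportation requires 2 classical bits per qubit teleported.
316 qubit(s) -> 2 * 316 = 632 classical bits

632


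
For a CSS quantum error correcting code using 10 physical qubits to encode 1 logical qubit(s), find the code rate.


Code rate R = k/n
= 1/10
= 0.1000

0.1000


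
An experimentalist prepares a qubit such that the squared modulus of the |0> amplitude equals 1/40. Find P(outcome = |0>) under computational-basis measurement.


|alpha|^2 = 1/40 = 0.0250
|beta|^2 = 1 - 1/40 = 39/40 = 0.9750
P(|0>) = |alpha|^2 = 0.0250

0.0250


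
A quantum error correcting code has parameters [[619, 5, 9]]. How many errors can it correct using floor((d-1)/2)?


Code parameters: [[619, 5, 9]], distance d = 9.
Number of correctable errors = floor((d-1)/2)
= floor((9 - 1)/2)
= floor(8/2)
= 4

4


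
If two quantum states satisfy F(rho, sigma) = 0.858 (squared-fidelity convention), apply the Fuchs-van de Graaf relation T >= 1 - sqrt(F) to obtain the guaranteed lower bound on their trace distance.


Fuchs-van de Graaf (squared-fidelity convention): 1 - sqrt(F) <= T <= sqrt(1 - F).
Lower bound: T >= 1 - sqrt(F)
sqrt(F) = sqrt(0.858) = 0.9263
T >= 1 - 0.9263
T >= 0.0737

0.0737


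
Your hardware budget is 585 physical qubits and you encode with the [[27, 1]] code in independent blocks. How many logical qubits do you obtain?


Each code block uses 27 physical qubits for 1 logical qubit(s).
Number of complete blocks = floor(585 / 27) = 21
Logical qubits = 21 * 1
= 21

21


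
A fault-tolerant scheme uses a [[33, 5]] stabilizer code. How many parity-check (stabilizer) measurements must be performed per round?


For an [[n,k]] stabilizer code:
Number of stabilizer generators = n - k
= 33 - 5
= 28

28


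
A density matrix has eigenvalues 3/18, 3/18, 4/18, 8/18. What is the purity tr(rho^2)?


tr(rho^2) = sum of eigenvalues squared
= (3/18)^2 + (3/18)^2 + (4/18)^2 + (8/18)^2
= (9 + 9 + 16 + 64) / 324
= 98/324
= 0.3025

0.3025


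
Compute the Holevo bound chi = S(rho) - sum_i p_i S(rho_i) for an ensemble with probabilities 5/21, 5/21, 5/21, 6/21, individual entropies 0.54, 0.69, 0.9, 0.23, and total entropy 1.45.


chi = S(rho) - sum_i p_i * S(rho_i)
Weighted entropy = 5/21 * 0.54 + 5/21 * 0.69 + 5/21 * 0.9 + 6/21 * 0.23
= 0.5729
chi = 1.45 - 0.5729
= 0.8771

0.8771


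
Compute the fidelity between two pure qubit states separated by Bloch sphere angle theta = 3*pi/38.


For states separated by angle theta on Bloch sphere:
F = cos^2(theta/2)
theta = 3*pi/38 = 0.2480
theta/2 = 0.1240
cos(theta/2) = 0.9923
F = 0.9847

0.9847


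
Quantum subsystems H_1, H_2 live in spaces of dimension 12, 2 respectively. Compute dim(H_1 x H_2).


dim(H_1 x H_2) = 12 * 2
= 24

24


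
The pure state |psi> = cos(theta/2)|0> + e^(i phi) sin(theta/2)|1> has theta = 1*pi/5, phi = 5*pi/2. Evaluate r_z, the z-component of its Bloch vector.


theta = 0.6283, phi = 7.8540
r_z = cos(theta) = 0.8090

0.8090
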